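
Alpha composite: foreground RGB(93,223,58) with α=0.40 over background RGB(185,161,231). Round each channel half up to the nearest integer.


C = α×F + (1-α)×B, with 1-α = 0.60
R: 0.40×93 + 0.60×185 = 37.20 + 111.00 = 148.20 → 148
G: 0.40×223 + 0.60×161 = 89.20 + 96.60 = 185.80 → 186
B: 0.40×58 + 0.60×231 = 23.20 + 138.60 = 161.80 → 162
= RGB(148, 186, 162)


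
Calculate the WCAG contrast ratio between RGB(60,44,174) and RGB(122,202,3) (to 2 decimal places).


Linearize each sRGB channel c=v/255: c/12.92 if c ≤ 0.04045 else ((c+0.055)/1.055)^2.4
L = 0.2126×R_lin + 0.7152×G_lin + 0.0722×B_lin
Color 1 (60,44,174):
  R=60: 60/255≈0.2353 > 0.04045 → ((0.2353+0.055)/1.055)^2.4 ≈ 0.04519
  G=44: 44/255≈0.1725 > 0.04045 → ((0.1725+0.055)/1.055)^2.4 ≈ 0.02519
  B=174: 174/255≈0.6824 > 0.04045 → ((0.6824+0.055)/1.055)^2.4 ≈ 0.42327
  L1 = 0.2126×0.04519 + 0.7152×0.02519 + 0.0722×0.42327 ≈ 0.05818
Color 2 (122,202,3):
  R=122: 122/255≈0.4784 > 0.04045 → ((0.4784+0.055)/1.055)^2.4 ≈ 0.19462
  G=202: 202/255≈0.7922 > 0.04045 → ((0.7922+0.055)/1.055)^2.4 ≈ 0.59062
  B=3: 3/255≈0.0118 ≤ 0.04045 → 0.0118/12.92 ≈ 0.00091
  L2 = 0.2126×0.19462 + 0.7152×0.59062 + 0.0722×0.00091 ≈ 0.46385
Lighter = 0.46385, Darker = 0.05818
Ratio = (L_lighter + 0.05) / (L_darker + 0.05)
Ratio = (0.46385 + 0.05) / (0.05818 + 0.05) = 0.51385 / 0.10818 ≈ 4.7500
Ratio ≈ 4.75:1


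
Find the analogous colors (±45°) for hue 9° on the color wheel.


Base hue: 9°
Left analog: (9 - 45) mod 360 = 324°
Right analog: (9 + 45) mod 360 = 54°
Analogous hues = 324° and 54°


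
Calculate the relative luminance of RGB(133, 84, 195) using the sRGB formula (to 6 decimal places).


Linearize each channel (sRGB transfer function): c = v/255; c_lin = c/12.92 if c ≤ 0.04045, else ((c+0.055)/1.055)^2.4
  R: 133/255 ≈ 0.521569 > 0.04045 → ((0.521569+0.055)/1.055)^2.4 ≈ 0.234551
  G: 84/255 ≈ 0.329412 > 0.04045 → ((0.329412+0.055)/1.055)^2.4 ≈ 0.088656
  B: 195/255 ≈ 0.764706 > 0.04045 → ((0.764706+0.055)/1.055)^2.4 ≈ 0.545724
R_lin = 0.234551, G_lin = 0.088656, B_lin = 0.545724
L = 0.2126×R + 0.7152×G + 0.0722×B
L = 0.2126×0.234551 + 0.7152×0.088656 + 0.0722×0.545724
L ≈ 0.152673


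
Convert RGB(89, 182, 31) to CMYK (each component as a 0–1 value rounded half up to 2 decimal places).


R'=89/255≈0.3490, G'=182/255≈0.7137, B'=31/255≈0.1216
K = 1 - max(R',G',B') = 1 - 182/255 = 73/255 = 0.28627… → 0.29
(1-R'-K)/(1-K) simplifies to (max-R)/max with max = 182:
C = (182-89)/182 = 93/182 = 0.51098… → 0.51
M = (182-182)/182 = 0/182 = 0 → 0.00
Y = (182-31)/182 = 151/182 = 0.82967… → 0.83
= CMYK(0.51, 0.00, 0.83, 0.29)


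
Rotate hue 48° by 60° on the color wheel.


New hue = (H + rotation) mod 360
New hue = (48 + 60) mod 360
= 108 mod 360
= 108°


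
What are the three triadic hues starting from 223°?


Triadic: equally spaced at 120° intervals
H1 = 223°
H2 = (223 + 120) mod 360 = 343°
H3 = (223 + 240) mod 360 = 103°
Triadic = 223°, 343°, 103°


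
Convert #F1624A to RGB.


F1 → 241 (R)
62 → 98 (G)
4A → 74 (B)
= RGB(241, 98, 74)


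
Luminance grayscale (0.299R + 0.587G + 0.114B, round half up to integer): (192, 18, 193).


Gray = 0.299×R + 0.587×G + 0.114×B
Gray = 0.299×192 + 0.587×18 + 0.114×193
Gray = 57.408 + 10.566 + 22.002
Gray = 89.976 → round half up → 90
Gray = 90


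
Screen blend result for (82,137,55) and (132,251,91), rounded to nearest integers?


Screen: C = 255 - (255-A)×(255-B)/255, rounded to nearest integer
R: 255 - (255-82)×(255-132)/255 = 255 - 21279/255 ≈ 255 - 83.447 = 171.553 → 172
G: 255 - (255-137)×(255-251)/255 = 255 - 472/255 ≈ 255 - 1.851 = 253.149 → 253
B: 255 - (255-55)×(255-91)/255 = 255 - 32800/255 ≈ 255 - 128.627 = 126.373 → 126
= RGB(172, 253, 126)


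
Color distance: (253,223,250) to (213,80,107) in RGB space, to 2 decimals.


d = √[(R₁-R₂)² + (G₁-G₂)² + (B₁-B₂)²]
d = √[(253-213)² + (223-80)² + (250-107)²]
d = √[1600 + 20449 + 20449]
d = √42498
d ≈ 206.15


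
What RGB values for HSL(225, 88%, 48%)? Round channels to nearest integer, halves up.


H=225°, S=0.88, L=0.48
C = (1-|2L-1|)×S = (1-|-0.04|)×0.88 = 0.8448
H' = H/60 = 225/60 ≈ 3.7500; X = C×(1-|H' mod 2 - 1|) = 0.2112
m = L - C/2 = 0.48 - 0.4224 = 0.0576
Sector ⌊H'⌋ = 3 → (R',G',B') = (0.0, 0.2112, 0.8448)
RGB = ((R'+m)×255, (G'+m)×255, (B'+m)×255) = (14.688, 68.544, 230.112)
Round half up → RGB(15, 69, 230)


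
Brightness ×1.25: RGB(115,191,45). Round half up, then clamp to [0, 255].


Multiply each channel by 1.25, round half up, clamp to [0, 255]
R: 115×1.25 = 143.75 → round → 144
G: 191×1.25 = 238.75 → round → 239
B: 45×1.25 = 56.25 → round → 56
= RGB(144, 239, 56)


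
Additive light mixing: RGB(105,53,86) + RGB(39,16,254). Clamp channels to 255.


Additive: each channel = min(255, C₁+C₂)
R: 105+39 = 144 → 144
G: 53+16 = 69 → 69
B: 86+254 = 340 → 255
= RGB(144, 69, 255)


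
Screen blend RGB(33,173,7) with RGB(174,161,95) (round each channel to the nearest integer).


Screen: C = 255 - (255-A)×(255-B)/255, rounded to nearest integer
R: 255 - (255-33)×(255-174)/255 = 255 - 17982/255 ≈ 255 - 70.518 = 184.482 → 184
G: 255 - (255-173)×(255-161)/255 = 255 - 7708/255 ≈ 255 - 30.227 = 224.773 → 225
B: 255 - (255-7)×(255-95)/255 = 255 - 39680/255 ≈ 255 - 155.608 = 99.392 → 99
= RGB(184, 225, 99)


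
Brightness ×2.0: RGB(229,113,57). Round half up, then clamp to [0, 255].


Multiply each channel by 2.0, round half up, clamp to [0, 255]
R: 229×2.0 = 458 → clamp → 255
G: 113×2.0 = 226
B: 57×2.0 = 114
= RGB(255, 226, 114)


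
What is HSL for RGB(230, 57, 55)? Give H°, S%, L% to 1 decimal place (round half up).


Normalize: R'=230/255≈0.9020, G'=57/255≈0.2235, B'=55/255≈0.2157
Max=230/255, Min=55/255, Δ=Max-Min=175/255
L = (Max+Min)/2 = (230+55)/510 = 285/510 = 0.55882… → L = 55.9%
L > 0.5 → S = Δ/(2-Max-Min) = 175/(510-230-55) = 175/225 = 0.77777… → S = 77.8%
(the 1/255 factors cancel in S and H, so raw channel differences can be used)
Max is R' → H = 60 × (((G-B)/Δ) mod 6) = 60 × (((57-55)/175) mod 6)
  2/175 = 0.0114…
  H = 60 × 0.0114… = 0.685…° → H = 0.7°
= HSL(0.7°, 77.8%, 55.9%)


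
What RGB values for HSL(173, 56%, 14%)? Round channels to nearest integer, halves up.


H=173°, S=0.56, L=0.14
C = (1-|2L-1|)×S = (1-|-0.72|)×0.56 = 0.1568
H' = H/60 = 173/60 ≈ 2.8833; X = C×(1-|H' mod 2 - 1|) ≈ 0.1385
m = L - C/2 = 0.14 - 0.0784 = 0.0616
Sector ⌊H'⌋ = 2 → (R',G',B') = (0.0, 0.1568, ≈0.1385)
RGB = ((R'+m)×255, (G'+m)×255, (B'+m)×255) = (15.708, 55.692, 51.0272)
Round half up → RGB(16, 56, 51)


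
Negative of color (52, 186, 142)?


Invert: (255-R, 255-G, 255-B)
R: 255-52 = 203
G: 255-186 = 69
B: 255-142 = 113
= RGB(203, 69, 113)


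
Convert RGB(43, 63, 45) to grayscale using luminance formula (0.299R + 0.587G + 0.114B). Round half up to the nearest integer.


Gray = 0.299×R + 0.587×G + 0.114×B
Gray = 0.299×43 + 0.587×63 + 0.114×45
Gray = 12.857 + 36.981 + 5.130
Gray = 54.968 → round half up → 55
Gray = 55


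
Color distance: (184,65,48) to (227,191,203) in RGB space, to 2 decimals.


d = √[(R₁-R₂)² + (G₁-G₂)² + (B₁-B₂)²]
d = √[(184-227)² + (65-191)² + (48-203)²]
d = √[1849 + 15876 + 24025]
d = √41750
d ≈ 204.33


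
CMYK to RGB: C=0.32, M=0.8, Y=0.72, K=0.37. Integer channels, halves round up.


R = 255 × (1-C) × (1-K) = 255 × 0.68 × 0.63 = 109.242 → 109
G = 255 × (1-M) × (1-K) = 255 × 0.20 × 0.63 = 32.13 → 32
B = 255 × (1-Y) × (1-K) = 255 × 0.28 × 0.63 = 44.982 → 45
= RGB(109, 32, 45)


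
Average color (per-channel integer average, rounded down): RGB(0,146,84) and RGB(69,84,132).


Midpoint: each channel = ⌊(C₁+C₂)/2⌋
R: ⌊(0+69)/2⌋ = 34
G: ⌊(146+84)/2⌋ = 115
B: ⌊(84+132)/2⌋ = 108
= RGB(34, 115, 108)


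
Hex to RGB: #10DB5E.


10 → 16 (R)
DB → 219 (G)
5E → 94 (B)
= RGB(16, 219, 94)


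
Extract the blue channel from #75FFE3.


Color: #75FFE3
R = 75 = 117
G = FF = 255
B = E3 = 227
Blue = 227


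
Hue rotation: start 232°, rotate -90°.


New hue = (H + rotation) mod 360
New hue = (232 -90) mod 360
= 142 mod 360
= 142°


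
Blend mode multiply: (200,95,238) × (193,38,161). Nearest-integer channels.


Multiply: C = A×B/255, rounded to nearest integer
R: 200×193/255 = 38600/255 ≈ 151.373 → 151
G: 95×38/255 = 3610/255 ≈ 14.157 → 14
B: 238×161/255 = 38318/255 ≈ 150.267 → 150
= RGB(151, 14, 150)


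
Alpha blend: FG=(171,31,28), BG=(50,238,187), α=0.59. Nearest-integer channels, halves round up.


C = α×F + (1-α)×B, with 1-α = 0.41
R: 0.59×171 + 0.41×50 = 100.89 + 20.50 = 121.39 → 121
G: 0.59×31 + 0.41×238 = 18.29 + 97.58 = 115.87 → 116
B: 0.59×28 + 0.41×187 = 16.52 + 76.67 = 93.19 → 93
= RGB(121, 116, 93)


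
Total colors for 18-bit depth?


Colors = 2^bits = 2^18
= 262,144 colors


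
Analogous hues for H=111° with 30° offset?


Base hue: 111°
Left analog: (111 - 30) mod 360 = 81°
Right analog: (111 + 30) mod 360 = 141°
Analogous hues = 81° and 141°


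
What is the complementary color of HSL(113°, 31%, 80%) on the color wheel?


Complement = opposite side of color wheel = hue + 180°
H' = (113 + 180) mod 360 = 293°
S and L unchanged.
= HSL(293°, 31%, 80%)


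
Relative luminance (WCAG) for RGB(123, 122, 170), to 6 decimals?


Linearize each channel (sRGB transfer function): c = v/255; c_lin = c/12.92 if c ≤ 0.04045, else ((c+0.055)/1.055)^2.4
  R: 123/255 ≈ 0.482353 > 0.04045 → ((0.482353+0.055)/1.055)^2.4 ≈ 0.198069
  G: 122/255 ≈ 0.478431 > 0.04045 → ((0.478431+0.055)/1.055)^2.4 ≈ 0.194618
  B: 170/255 ≈ 0.666667 > 0.04045 → ((0.666667+0.055)/1.055)^2.4 ≈ 0.401978
R_lin = 0.198069, G_lin = 0.194618, B_lin = 0.401978
L = 0.2126×R + 0.7152×G + 0.0722×B
L = 0.2126×0.198069 + 0.7152×0.194618 + 0.0722×0.401978
L ≈ 0.210323


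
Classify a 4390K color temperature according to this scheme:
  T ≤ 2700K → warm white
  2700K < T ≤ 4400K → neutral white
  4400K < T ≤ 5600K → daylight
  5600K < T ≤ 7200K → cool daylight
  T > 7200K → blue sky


Temperature: 4390K
2700K < 4390K ≤ 4400K → neutral white
Classification: neutral white


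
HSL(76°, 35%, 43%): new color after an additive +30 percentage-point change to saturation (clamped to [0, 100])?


Original S = 35%
Adjustment = +30 percentage points
New S = 35 + (30) = 65
Clamp to [0, 100] → 65
= HSL(76°, 65%, 43%)


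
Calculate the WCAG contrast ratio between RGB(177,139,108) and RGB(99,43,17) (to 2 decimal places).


Linearize each sRGB channel c=v/255: c/12.92 if c ≤ 0.04045 else ((c+0.055)/1.055)^2.4
L = 0.2126×R_lin + 0.7152×G_lin + 0.0722×B_lin
Color 1 (177,139,108):
  R=177: 177/255≈0.6941 > 0.04045 → ((0.6941+0.055)/1.055)^2.4 ≈ 0.43966
  G=139: 139/255≈0.5451 > 0.04045 → ((0.5451+0.055)/1.055)^2.4 ≈ 0.25818
  B=108: 108/255≈0.4235 > 0.04045 → ((0.4235+0.055)/1.055)^2.4 ≈ 0.14996
  L1 = 0.2126×0.43966 + 0.7152×0.25818 + 0.0722×0.14996 ≈ 0.28895
Color 2 (99,43,17):
  R=99: 99/255≈0.3882 > 0.04045 → ((0.3882+0.055)/1.055)^2.4 ≈ 0.12477
  G=43: 43/255≈0.1686 > 0.04045 → ((0.1686+0.055)/1.055)^2.4 ≈ 0.02416
  B=17: 17/255≈0.0667 > 0.04045 → ((0.0667+0.055)/1.055)^2.4 ≈ 0.00561
  L2 = 0.2126×0.12477 + 0.7152×0.02416 + 0.0722×0.00561 ≈ 0.04421
Lighter = 0.28895, Darker = 0.04421
Ratio = (L_lighter + 0.05) / (L_darker + 0.05)
Ratio = (0.28895 + 0.05) / (0.04421 + 0.05) = 0.33895 / 0.09421 ≈ 3.5979
Ratio ≈ 3.60:1


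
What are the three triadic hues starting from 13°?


Triadic: equally spaced at 120° intervals
H1 = 13°
H2 = (13 + 120) mod 360 = 133°
H3 = (13 + 240) mod 360 = 253°
Triadic = 13°, 133°, 253°


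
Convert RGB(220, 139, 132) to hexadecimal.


R = 220 → DC (hex)
G = 139 → 8B (hex)
B = 132 → 84 (hex)
Hex = #DC8B84


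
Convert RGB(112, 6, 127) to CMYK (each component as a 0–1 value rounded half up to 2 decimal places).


R'=112/255≈0.4392, G'=6/255≈0.0235, B'=127/255≈0.4980
K = 1 - max(R',G',B') = 1 - 127/255 = 128/255 = 0.50196… → 0.50
(1-R'-K)/(1-K) simplifies to (max-R)/max with max = 127:
C = (127-112)/127 = 15/127 = 0.11811… → 0.12
M = (127-6)/127 = 121/127 = 0.95275… → 0.95
Y = (127-127)/127 = 0/127 = 0 → 0.00
= CMYK(0.12, 0.95, 0.00, 0.50)


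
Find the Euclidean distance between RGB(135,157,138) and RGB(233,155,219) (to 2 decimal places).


d = √[(R₁-R₂)² + (G₁-G₂)² + (B₁-B₂)²]
d = √[(135-233)² + (157-155)² + (138-219)²]
d = √[9604 + 4 + 6561]
d = √16169
d ≈ 127.16


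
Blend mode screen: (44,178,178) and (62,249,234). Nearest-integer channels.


Screen: C = 255 - (255-A)×(255-B)/255, rounded to nearest integer
R: 255 - (255-44)×(255-62)/255 = 255 - 40723/255 ≈ 255 - 159.698 = 95.302 → 95
G: 255 - (255-178)×(255-249)/255 = 255 - 462/255 ≈ 255 - 1.812 = 253.188 → 253
B: 255 - (255-178)×(255-234)/255 = 255 - 1617/255 ≈ 255 - 6.341 = 248.659 → 249
= RGB(95, 253, 249)


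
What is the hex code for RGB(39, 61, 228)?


R = 39 → 27 (hex)
G = 61 → 3D (hex)
B = 228 → E4 (hex)
Hex = #273DE4


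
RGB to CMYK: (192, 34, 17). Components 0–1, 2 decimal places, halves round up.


R'=192/255≈0.7529, G'=34/255≈0.1333, B'=17/255≈0.0667
K = 1 - max(R',G',B') = 1 - 192/255 = 63/255 = 0.24705… → 0.25
(1-R'-K)/(1-K) simplifies to (max-R)/max with max = 192:
C = (192-192)/192 = 0/192 = 0 → 0.00
M = (192-34)/192 = 158/192 = 0.82291… → 0.82
Y = (192-17)/192 = 175/192 = 0.91145… → 0.91
= CMYK(0.00, 0.82, 0.91, 0.25)


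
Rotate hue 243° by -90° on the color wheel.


New hue = (H + rotation) mod 360
New hue = (243 -90) mod 360
= 153 mod 360
= 153°


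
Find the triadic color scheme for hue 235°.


Triadic: equally spaced at 120° intervals
H1 = 235°
H2 = (235 + 120) mod 360 = 355°
H3 = (235 + 240) mod 360 = 115°
Triadic = 235°, 355°, 115°


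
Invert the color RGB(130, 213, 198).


Invert: (255-R, 255-G, 255-B)
R: 255-130 = 125
G: 255-213 = 42
B: 255-198 = 57
= RGB(125, 42, 57)


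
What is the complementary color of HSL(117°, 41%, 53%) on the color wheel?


Complement = opposite side of color wheel = hue + 180°
H' = (117 + 180) mod 360 = 297°
S and L unchanged.
= HSL(297°, 41%, 53%)


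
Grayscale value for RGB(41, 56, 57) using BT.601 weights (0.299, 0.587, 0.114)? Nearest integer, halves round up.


Gray = 0.299×R + 0.587×G + 0.114×B
Gray = 0.299×41 + 0.587×56 + 0.114×57
Gray = 12.259 + 32.872 + 6.498
Gray = 51.629 → round half up → 52
Gray = 52


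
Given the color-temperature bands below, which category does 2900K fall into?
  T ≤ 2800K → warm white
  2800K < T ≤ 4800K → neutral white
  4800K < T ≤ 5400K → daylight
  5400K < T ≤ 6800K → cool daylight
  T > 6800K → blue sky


Temperature: 2900K
2800K < 2900K ≤ 4800K → neutral white
Classification: neutral white


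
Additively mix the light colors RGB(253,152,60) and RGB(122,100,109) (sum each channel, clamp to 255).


Additive: each channel = min(255, C₁+C₂)
R: 253+122 = 375 → 255
G: 152+100 = 252 → 252
B: 60+109 = 169 → 169
= RGB(255, 252, 169)


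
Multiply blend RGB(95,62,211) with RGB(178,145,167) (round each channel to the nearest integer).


Multiply: C = A×B/255, rounded to nearest integer
R: 95×178/255 = 16910/255 ≈ 66.314 → 66
G: 62×145/255 = 8990/255 ≈ 35.255 → 35
B: 211×167/255 = 35237/255 ≈ 138.184 → 138
= RGB(66, 35, 138)


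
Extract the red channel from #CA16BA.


Color: #CA16BA
R = CA = 202
G = 16 = 22
B = BA = 186
Red = 202


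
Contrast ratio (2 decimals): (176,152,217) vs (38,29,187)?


Linearize each sRGB channel c=v/255: c/12.92 if c ≤ 0.04045 else ((c+0.055)/1.055)^2.4
L = 0.2126×R_lin + 0.7152×G_lin + 0.0722×B_lin
Color 1 (176,152,217):
  R=176: 176/255≈0.6902 > 0.04045 → ((0.6902+0.055)/1.055)^2.4 ≈ 0.43415
  G=152: 152/255≈0.5961 > 0.04045 → ((0.5961+0.055)/1.055)^2.4 ≈ 0.31399
  B=217: 217/255≈0.8510 > 0.04045 → ((0.8510+0.055)/1.055)^2.4 ≈ 0.69387
  L1 = 0.2126×0.43415 + 0.7152×0.31399 + 0.0722×0.69387 ≈ 0.36696
Color 2 (38,29,187):
  R=38: 38/255≈0.1490 > 0.04045 → ((0.1490+0.055)/1.055)^2.4 ≈ 0.01938
  G=29: 29/255≈0.1137 > 0.04045 → ((0.1137+0.055)/1.055)^2.4 ≈ 0.01229
  B=187: 187/255≈0.7333 > 0.04045 → ((0.7333+0.055)/1.055)^2.4 ≈ 0.49693
  L2 = 0.2126×0.01938 + 0.7152×0.01229 + 0.0722×0.49693 ≈ 0.04879
Lighter = 0.36696, Darker = 0.04879
Ratio = (L_lighter + 0.05) / (L_darker + 0.05)
Ratio = (0.36696 + 0.05) / (0.04879 + 0.05) = 0.41696 / 0.09879 ≈ 4.2209
Ratio ≈ 4.22:1


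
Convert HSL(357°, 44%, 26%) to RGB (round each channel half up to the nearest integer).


H=357°, S=0.44, L=0.26
C = (1-|2L-1|)×S = (1-|-0.48|)×0.44 = 0.2288
H' = H/60 = 357/60 ≈ 5.9500; X = C×(1-|H' mod 2 - 1|) = 0.01144
m = L - C/2 = 0.26 - 0.1144 = 0.1456
Sector ⌊H'⌋ = 5 → (R',G',B') = (0.2288, 0.0, 0.01144)
RGB = ((R'+m)×255, (G'+m)×255, (B'+m)×255) = (95.472, 37.128, 40.0452)
Round half up → RGB(95, 37, 40)


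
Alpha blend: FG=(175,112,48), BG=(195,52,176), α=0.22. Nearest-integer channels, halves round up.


C = α×F + (1-α)×B, with 1-α = 0.78
R: 0.22×175 + 0.78×195 = 38.50 + 152.10 = 190.60 → 191
G: 0.22×112 + 0.78×52 = 24.64 + 40.56 = 65.20 → 65
B: 0.22×48 + 0.78×176 = 10.56 + 137.28 = 147.84 → 148
= RGB(191, 65, 148)


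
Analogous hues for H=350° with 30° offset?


Base hue: 350°
Left analog: (350 - 30) mod 360 = 320°
Right analog: (350 + 30) mod 360 = 20°
Analogous hues = 320° and 20°


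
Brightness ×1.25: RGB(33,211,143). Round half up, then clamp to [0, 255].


Multiply each channel by 1.25, round half up, clamp to [0, 255]
R: 33×1.25 = 41.25 → round → 41
G: 211×1.25 = 263.75 → round → 264 → clamp → 255
B: 143×1.25 = 178.75 → round → 179
= RGB(41, 255, 179)


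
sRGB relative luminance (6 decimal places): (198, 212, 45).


Linearize each channel (sRGB transfer function): c = v/255; c_lin = c/12.92 if c ≤ 0.04045, else ((c+0.055)/1.055)^2.4
  R: 198/255 ≈ 0.776471 > 0.04045 → ((0.776471+0.055)/1.055)^2.4 ≈ 0.564712
  G: 212/255 ≈ 0.831373 > 0.04045 → ((0.831373+0.055)/1.055)^2.4 ≈ 0.658375
  B: 45/255 ≈ 0.176471 > 0.04045 → ((0.176471+0.055)/1.055)^2.4 ≈ 0.026241
R_lin = 0.564712, G_lin = 0.658375, B_lin = 0.026241
L = 0.2126×R + 0.7152×G + 0.0722×B
L = 0.2126×0.564712 + 0.7152×0.658375 + 0.0722×0.026241
L ≈ 0.592822


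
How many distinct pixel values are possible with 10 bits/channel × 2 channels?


Total bits = 10 bits/channel × 2 channels = 20 bits
Distinct pixel values = 2^20
= 1,048,576 pixel values


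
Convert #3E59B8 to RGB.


3E → 62 (R)
59 → 89 (G)
B8 → 184 (B)
= RGB(62, 89, 184)


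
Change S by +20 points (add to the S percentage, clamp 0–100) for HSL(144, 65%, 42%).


Original S = 65%
Adjustment = +20 percentage points
New S = 65 + (20) = 85
Clamp to [0, 100] → 85
= HSL(144°, 85%, 42%)


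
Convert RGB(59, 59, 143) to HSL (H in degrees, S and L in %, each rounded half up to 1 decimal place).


Normalize: R'=59/255≈0.2314, G'=59/255≈0.2314, B'=143/255≈0.5608
Max=143/255, Min=59/255, Δ=Max-Min=84/255
L = (Max+Min)/2 = (143+59)/510 = 202/510 = 0.39607… → L = 39.6%
L ≤ 0.5 → S = Δ/(Max+Min) = 84/(143+59) = 84/202 = 0.41584… → S = 41.6%
(the 1/255 factors cancel in S and H, so raw channel differences can be used)
Max is B' → H = 60 × ((R-G)/Δ + 4) = 60 × ((59-59)/84 + 4)
  0/84 + 4 = 0 + 4 = 4
  H = 60 × 4 = 240° → H = 240.0°
= HSL(240.0°, 41.6%, 39.6%)


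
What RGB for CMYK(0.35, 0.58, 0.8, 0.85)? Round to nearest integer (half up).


R = 255 × (1-C) × (1-K) = 255 × 0.65 × 0.15 = 24.8625 → 25
G = 255 × (1-M) × (1-K) = 255 × 0.42 × 0.15 = 16.065 → 16
B = 255 × (1-Y) × (1-K) = 255 × 0.20 × 0.15 = 7.65 → 8
= RGB(25, 16, 8)


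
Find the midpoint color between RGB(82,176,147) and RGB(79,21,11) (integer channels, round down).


Midpoint: each channel = ⌊(C₁+C₂)/2⌋
R: ⌊(82+79)/2⌋ = 80
G: ⌊(176+21)/2⌋ = 98
B: ⌊(147+11)/2⌋ = 79
= RGB(80, 98, 79)


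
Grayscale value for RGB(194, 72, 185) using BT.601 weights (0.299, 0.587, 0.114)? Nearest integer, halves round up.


Gray = 0.299×R + 0.587×G + 0.114×B
Gray = 0.299×194 + 0.587×72 + 0.114×185
Gray = 58.006 + 42.264 + 21.090
Gray = 121.360 → round half up → 121
Gray = 121


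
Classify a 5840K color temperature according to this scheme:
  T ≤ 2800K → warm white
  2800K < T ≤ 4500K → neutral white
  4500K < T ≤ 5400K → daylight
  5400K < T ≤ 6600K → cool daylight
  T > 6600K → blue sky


Temperature: 5840K
5400K < 5840K ≤ 6600K → cool daylight
Classification: cool daylight


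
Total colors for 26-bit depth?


Colors = 2^bits = 2^26
= 67,108,864 colors


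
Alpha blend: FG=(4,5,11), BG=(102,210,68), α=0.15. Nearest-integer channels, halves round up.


C = α×F + (1-α)×B, with 1-α = 0.85
R: 0.15×4 + 0.85×102 = 0.60 + 86.70 = 87.30 → 87
G: 0.15×5 + 0.85×210 = 0.75 + 178.50 = 179.25 → 179
B: 0.15×11 + 0.85×68 = 1.65 + 57.80 = 59.45 → 59
= RGB(87, 179, 59)


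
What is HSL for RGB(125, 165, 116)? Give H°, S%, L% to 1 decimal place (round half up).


Normalize: R'=125/255≈0.4902, G'=165/255≈0.6471, B'=116/255≈0.4549
Max=165/255, Min=116/255, Δ=Max-Min=49/255
L = (Max+Min)/2 = (165+116)/510 = 281/510 = 0.55098… → L = 55.1%
L > 0.5 → S = Δ/(2-Max-Min) = 49/(510-165-116) = 49/229 = 0.21397… → S = 21.4%
(the 1/255 factors cancel in S and H, so raw channel differences can be used)
Max is G' → H = 60 × ((B-R)/Δ + 2) = 60 × ((116-125)/49 + 2)
  -9/49 + 2 = -0.1836… + 2 = 1.8163…
  H = 60 × 1.8163… = 108.979…° → H = 109.0°
= HSL(109.0°, 21.4%, 55.1%)


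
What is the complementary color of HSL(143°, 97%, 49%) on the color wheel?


Complement = opposite side of color wheel = hue + 180°
H' = (143 + 180) mod 360 = 323°
S and L unchanged.
= HSL(323°, 97%, 49%)


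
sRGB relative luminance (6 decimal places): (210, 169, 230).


Linearize each channel (sRGB transfer function): c = v/255; c_lin = c/12.92 if c ≤ 0.04045, else ((c+0.055)/1.055)^2.4
  R: 210/255 ≈ 0.823529 > 0.04045 → ((0.823529+0.055)/1.055)^2.4 ≈ 0.644480
  G: 169/255 ≈ 0.662745 > 0.04045 → ((0.662745+0.055)/1.055)^2.4 ≈ 0.396755
  B: 230/255 ≈ 0.901961 > 0.04045 → ((0.901961+0.055)/1.055)^2.4 ≈ 0.791298
R_lin = 0.644480, G_lin = 0.396755, B_lin = 0.791298
L = 0.2126×R + 0.7152×G + 0.0722×B
L = 0.2126×0.644480 + 0.7152×0.396755 + 0.0722×0.791298
L ≈ 0.477907


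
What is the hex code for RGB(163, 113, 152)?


R = 163 → A3 (hex)
G = 113 → 71 (hex)
B = 152 → 98 (hex)
Hex = #A37198


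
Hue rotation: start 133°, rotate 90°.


New hue = (H + rotation) mod 360
New hue = (133 + 90) mod 360
= 223 mod 360
= 223°


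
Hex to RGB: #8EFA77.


8E → 142 (R)
FA → 250 (G)
77 → 119 (B)
= RGB(142, 250, 119)


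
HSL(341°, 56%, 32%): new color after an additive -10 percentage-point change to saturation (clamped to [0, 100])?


Original S = 56%
Adjustment = -10 percentage points
New S = 56 + (-10) = 46
Clamp to [0, 100] → 46
= HSL(341°, 46%, 32%)


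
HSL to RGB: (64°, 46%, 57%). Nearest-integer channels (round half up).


H=64°, S=0.46, L=0.57
C = (1-|2L-1|)×S = (1-|0.14|)×0.46 = 0.3956
H' = H/60 = 64/60 ≈ 1.0667; X = C×(1-|H' mod 2 - 1|) ≈ 0.3692
m = L - C/2 = 0.57 - 0.1978 = 0.3722
Sector ⌊H'⌋ = 1 → (R',G',B') = (≈0.3692, 0.3956, 0.0)
RGB = ((R'+m)×255, (G'+m)×255, (B'+m)×255) = (189.0638, 195.789, 94.911)
Round half up → RGB(189, 196, 95)


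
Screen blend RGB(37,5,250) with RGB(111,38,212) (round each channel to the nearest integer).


Screen: C = 255 - (255-A)×(255-B)/255, rounded to nearest integer
R: 255 - (255-37)×(255-111)/255 = 255 - 31392/255 ≈ 255 - 123.106 = 131.894 → 132
G: 255 - (255-5)×(255-38)/255 = 255 - 54250/255 ≈ 255 - 212.745 = 42.255 → 42
B: 255 - (255-250)×(255-212)/255 = 255 - 215/255 ≈ 255 - 0.843 = 254.157 → 254
= RGB(132, 42, 254)


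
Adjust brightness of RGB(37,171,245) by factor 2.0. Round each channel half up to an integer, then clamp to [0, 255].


Multiply each channel by 2.0, round half up, clamp to [0, 255]
R: 37×2.0 = 74
G: 171×2.0 = 342 → clamp → 255
B: 245×2.0 = 490 → clamp → 255
= RGB(74, 255, 255)


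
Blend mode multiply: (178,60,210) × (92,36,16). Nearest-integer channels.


Multiply: C = A×B/255, rounded to nearest integer
R: 178×92/255 = 16376/255 ≈ 64.220 → 64
G: 60×36/255 = 2160/255 ≈ 8.471 → 8
B: 210×16/255 = 3360/255 ≈ 13.176 → 13
= RGB(64, 8, 13)


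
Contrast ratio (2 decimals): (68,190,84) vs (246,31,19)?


Linearize each sRGB channel c=v/255: c/12.92 if c ≤ 0.04045 else ((c+0.055)/1.055)^2.4
L = 0.2126×R_lin + 0.7152×G_lin + 0.0722×B_lin
Color 1 (68,190,84):
  R=68: 68/255≈0.2667 > 0.04045 → ((0.2667+0.055)/1.055)^2.4 ≈ 0.05781
  G=190: 190/255≈0.7451 > 0.04045 → ((0.7451+0.055)/1.055)^2.4 ≈ 0.51492
  B=84: 84/255≈0.3294 > 0.04045 → ((0.3294+0.055)/1.055)^2.4 ≈ 0.08866
  L1 = 0.2126×0.05781 + 0.7152×0.51492 + 0.0722×0.08866 ≈ 0.38696
Color 2 (246,31,19):
  R=246: 246/255≈0.9647 > 0.04045 → ((0.9647+0.055)/1.055)^2.4 ≈ 0.92158
  G=31: 31/255≈0.1216 > 0.04045 → ((0.1216+0.055)/1.055)^2.4 ≈ 0.01370
  B=19: 19/255≈0.0745 > 0.04045 → ((0.0745+0.055)/1.055)^2.4 ≈ 0.00651
  L2 = 0.2126×0.92158 + 0.7152×0.01370 + 0.0722×0.00651 ≈ 0.20620
Lighter = 0.38696, Darker = 0.20620
Ratio = (L_lighter + 0.05) / (L_darker + 0.05)
Ratio = (0.38696 + 0.05) / (0.20620 + 0.05) = 0.43696 / 0.25620 ≈ 1.7056
Ratio ≈ 1.71:1


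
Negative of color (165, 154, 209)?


Invert: (255-R, 255-G, 255-B)
R: 255-165 = 90
G: 255-154 = 101
B: 255-209 = 46
= RGB(90, 101, 46)


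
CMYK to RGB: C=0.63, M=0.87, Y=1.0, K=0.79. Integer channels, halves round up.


R = 255 × (1-C) × (1-K) = 255 × 0.37 × 0.21 = 19.8135 → 20
G = 255 × (1-M) × (1-K) = 255 × 0.13 × 0.21 = 6.9615 → 7
B = 255 × (1-Y) × (1-K) = 255 × 0.00 × 0.21 = 0
= RGB(20, 7, 0)


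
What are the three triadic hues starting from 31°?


Triadic: equally spaced at 120° intervals
H1 = 31°
H2 = (31 + 120) mod 360 = 151°
H3 = (31 + 240) mod 360 = 271°
Triadic = 31°, 151°, 271°


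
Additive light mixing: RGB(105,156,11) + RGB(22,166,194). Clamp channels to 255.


Additive: each channel = min(255, C₁+C₂)
R: 105+22 = 127 → 127
G: 156+166 = 322 → 255
B: 11+194 = 205 → 205
= RGB(127, 255, 205)


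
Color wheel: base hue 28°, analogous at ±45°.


Base hue: 28°
Left analog: (28 - 45) mod 360 = 343°
Right analog: (28 + 45) mod 360 = 73°
Analogous hues = 343° and 73°


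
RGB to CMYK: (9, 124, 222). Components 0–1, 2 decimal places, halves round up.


R'=9/255≈0.0353, G'=124/255≈0.4863, B'=222/255≈0.8706
K = 1 - max(R',G',B') = 1 - 222/255 = 33/255 = 0.12941… → 0.13
(1-R'-K)/(1-K) simplifies to (max-R)/max with max = 222:
C = (222-9)/222 = 213/222 = 0.95945… → 0.96
M = (222-124)/222 = 98/222 = 0.44144… → 0.44
Y = (222-222)/222 = 0/222 = 0 → 0.00
= CMYK(0.96, 0.44, 0.00, 0.13)


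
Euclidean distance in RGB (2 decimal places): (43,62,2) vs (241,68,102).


d = √[(R₁-R₂)² + (G₁-G₂)² + (B₁-B₂)²]
d = √[(43-241)² + (62-68)² + (2-102)²]
d = √[39204 + 36 + 10000]
d = √49240
d ≈ 221.90


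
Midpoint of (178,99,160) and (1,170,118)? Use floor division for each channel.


Midpoint: each channel = ⌊(C₁+C₂)/2⌋
R: ⌊(178+1)/2⌋ = 89
G: ⌊(99+170)/2⌋ = 134
B: ⌊(160+118)/2⌋ = 139
= RGB(89, 134, 139)


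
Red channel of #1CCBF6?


Color: #1CCBF6
R = 1C = 28
G = CB = 203
B = F6 = 246
Red = 28


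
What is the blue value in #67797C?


Color: #67797C
R = 67 = 103
G = 79 = 121
B = 7C = 124
Blue = 124


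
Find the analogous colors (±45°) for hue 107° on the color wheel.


Base hue: 107°
Left analog: (107 - 45) mod 360 = 62°
Right analog: (107 + 45) mod 360 = 152°
Analogous hues = 62° and 152°


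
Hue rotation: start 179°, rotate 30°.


New hue = (H + rotation) mod 360
New hue = (179 + 30) mod 360
= 209 mod 360
= 209°


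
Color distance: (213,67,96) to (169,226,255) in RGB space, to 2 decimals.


d = √[(R₁-R₂)² + (G₁-G₂)² + (B₁-B₂)²]
d = √[(213-169)² + (67-226)² + (96-255)²]
d = √[1936 + 25281 + 25281]
d = √52498
d ≈ 229.12


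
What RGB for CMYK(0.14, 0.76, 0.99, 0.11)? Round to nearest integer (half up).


R = 255 × (1-C) × (1-K) = 255 × 0.86 × 0.89 = 195.177 → 195
G = 255 × (1-M) × (1-K) = 255 × 0.24 × 0.89 = 54.468 → 54
B = 255 × (1-Y) × (1-K) = 255 × 0.01 × 0.89 = 2.2695 → 2
= RGB(195, 54, 2)


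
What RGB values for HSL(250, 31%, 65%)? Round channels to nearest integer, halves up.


H=250°, S=0.31, L=0.65
C = (1-|2L-1|)×S = (1-|0.30|)×0.31 = 0.217
H' = H/60 = 250/60 ≈ 4.1667; X = C×(1-|H' mod 2 - 1|) ≈ 0.0362
m = L - C/2 = 0.65 - 0.1085 = 0.5415
Sector ⌊H'⌋ = 4 → (R',G',B') = (≈0.0362, 0.0, 0.217)
RGB = ((R'+m)×255, (G'+m)×255, (B'+m)×255) = (147.305, 138.0825, 193.4175)
Round half up → RGB(147, 138, 193)


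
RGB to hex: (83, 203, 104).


R = 83 → 53 (hex)
G = 203 → CB (hex)
B = 104 → 68 (hex)
Hex = #53CB68


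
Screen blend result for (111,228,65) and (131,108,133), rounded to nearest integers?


Screen: C = 255 - (255-A)×(255-B)/255, rounded to nearest integer
R: 255 - (255-111)×(255-131)/255 = 255 - 17856/255 ≈ 255 - 70.024 = 184.976 → 185
G: 255 - (255-228)×(255-108)/255 = 255 - 3969/255 ≈ 255 - 15.565 = 239.435 → 239
B: 255 - (255-65)×(255-133)/255 = 255 - 23180/255 ≈ 255 - 90.902 = 164.098 → 164
= RGB(185, 239, 164)


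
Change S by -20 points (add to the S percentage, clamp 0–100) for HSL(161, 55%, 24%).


Original S = 55%
Adjustment = -20 percentage points
New S = 55 + (-20) = 35
Clamp to [0, 100] → 35
= HSL(161°, 35%, 24%)


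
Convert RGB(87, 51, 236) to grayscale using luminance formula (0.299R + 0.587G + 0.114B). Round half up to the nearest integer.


Gray = 0.299×R + 0.587×G + 0.114×B
Gray = 0.299×87 + 0.587×51 + 0.114×236
Gray = 26.013 + 29.937 + 26.904
Gray = 82.854 → round half up → 83
Gray = 83


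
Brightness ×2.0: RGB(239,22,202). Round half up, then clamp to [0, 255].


Multiply each channel by 2.0, round half up, clamp to [0, 255]
R: 239×2.0 = 478 → clamp → 255
G: 22×2.0 = 44
B: 202×2.0 = 404 → clamp → 255
= RGB(255, 44, 255)


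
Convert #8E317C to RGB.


8E → 142 (R)
31 → 49 (G)
7C → 124 (B)
= RGB(142, 49, 124)


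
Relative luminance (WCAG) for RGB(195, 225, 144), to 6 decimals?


Linearize each channel (sRGB transfer function): c = v/255; c_lin = c/12.92 if c ≤ 0.04045, else ((c+0.055)/1.055)^2.4
  R: 195/255 ≈ 0.764706 > 0.04045 → ((0.764706+0.055)/1.055)^2.4 ≈ 0.545724
  G: 225/255 ≈ 0.882353 > 0.04045 → ((0.882353+0.055)/1.055)^2.4 ≈ 0.752942
  B: 144/255 ≈ 0.564706 > 0.04045 → ((0.564706+0.055)/1.055)^2.4 ≈ 0.278894
R_lin = 0.545724, G_lin = 0.752942, B_lin = 0.278894
L = 0.2126×R + 0.7152×G + 0.0722×B
L = 0.2126×0.545724 + 0.7152×0.752942 + 0.0722×0.278894
L ≈ 0.674661


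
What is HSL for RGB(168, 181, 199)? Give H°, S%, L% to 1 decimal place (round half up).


Normalize: R'=168/255≈0.6588, G'=181/255≈0.7098, B'=199/255≈0.7804
Max=199/255, Min=168/255, Δ=Max-Min=31/255
L = (Max+Min)/2 = (199+168)/510 = 367/510 = 0.71960… → L = 72.0%
L > 0.5 → S = Δ/(2-Max-Min) = 31/(510-199-168) = 31/143 = 0.21678… → S = 21.7%
(the 1/255 factors cancel in S and H, so raw channel differences can be used)
Max is B' → H = 60 × ((R-G)/Δ + 4) = 60 × ((168-181)/31 + 4)
  -13/31 + 4 = -0.4193… + 4 = 3.5806…
  H = 60 × 3.5806… = 214.838…° → H = 214.8°
= HSL(214.8°, 21.7%, 72.0%)


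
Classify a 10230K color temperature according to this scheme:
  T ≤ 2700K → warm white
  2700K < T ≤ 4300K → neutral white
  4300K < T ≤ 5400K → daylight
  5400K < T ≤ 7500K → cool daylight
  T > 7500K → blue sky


Temperature: 10230K
10230K > 7500K → blue sky
Classification: blue sky


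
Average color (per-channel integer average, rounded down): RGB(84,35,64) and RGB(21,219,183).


Midpoint: each channel = ⌊(C₁+C₂)/2⌋
R: ⌊(84+21)/2⌋ = 52
G: ⌊(35+219)/2⌋ = 127
B: ⌊(64+183)/2⌋ = 123
= RGB(52, 127, 123)


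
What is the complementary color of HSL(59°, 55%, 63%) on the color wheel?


Complement = opposite side of color wheel = hue + 180°
H' = (59 + 180) mod 360 = 239°
S and L unchanged.
= HSL(239°, 55%, 63%)


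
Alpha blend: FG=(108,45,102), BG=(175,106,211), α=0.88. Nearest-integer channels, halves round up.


C = α×F + (1-α)×B, with 1-α = 0.12
R: 0.88×108 + 0.12×175 = 95.04 + 21.00 = 116.04 → 116
G: 0.88×45 + 0.12×106 = 39.60 + 12.72 = 52.32 → 52
B: 0.88×102 + 0.12×211 = 89.76 + 25.32 = 115.08 → 115
= RGB(116, 52, 115)


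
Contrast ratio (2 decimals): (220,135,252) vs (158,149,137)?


Linearize each sRGB channel c=v/255: c/12.92 if c ≤ 0.04045 else ((c+0.055)/1.055)^2.4
L = 0.2126×R_lin + 0.7152×G_lin + 0.0722×B_lin
Color 1 (220,135,252):
  R=220: 220/255≈0.8627 > 0.04045 → ((0.8627+0.055)/1.055)^2.4 ≈ 0.71569
  G=135: 135/255≈0.5294 > 0.04045 → ((0.5294+0.055)/1.055)^2.4 ≈ 0.24228
  B=252: 252/255≈0.9882 > 0.04045 → ((0.9882+0.055)/1.055)^2.4 ≈ 0.97345
  L1 = 0.2126×0.71569 + 0.7152×0.24228 + 0.0722×0.97345 ≈ 0.39572
Color 2 (158,149,137):
  R=158: 158/255≈0.6196 > 0.04045 → ((0.6196+0.055)/1.055)^2.4 ≈ 0.34191
  G=149: 149/255≈0.5843 > 0.04045 → ((0.5843+0.055)/1.055)^2.4 ≈ 0.30054
  B=137: 137/255≈0.5373 > 0.04045 → ((0.5373+0.055)/1.055)^2.4 ≈ 0.25016
  L2 = 0.2126×0.34191 + 0.7152×0.30054 + 0.0722×0.25016 ≈ 0.30570
Lighter = 0.39572, Darker = 0.30570
Ratio = (L_lighter + 0.05) / (L_darker + 0.05)
Ratio = (0.39572 + 0.05) / (0.30570 + 0.05) = 0.44572 / 0.35570 ≈ 1.2531
Ratio ≈ 1.25:1


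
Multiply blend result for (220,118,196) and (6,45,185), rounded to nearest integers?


Multiply: C = A×B/255, rounded to nearest integer
R: 220×6/255 = 1320/255 ≈ 5.176 → 5
G: 118×45/255 = 5310/255 ≈ 20.824 → 21
B: 196×185/255 = 36260/255 ≈ 142.196 → 142
= RGB(5, 21, 142)


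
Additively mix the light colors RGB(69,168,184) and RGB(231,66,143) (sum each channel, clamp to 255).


Additive: each channel = min(255, C₁+C₂)
R: 69+231 = 300 → 255
G: 168+66 = 234 → 234
B: 184+143 = 327 → 255
= RGB(255, 234, 255)


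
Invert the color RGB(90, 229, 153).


Invert: (255-R, 255-G, 255-B)
R: 255-90 = 165
G: 255-229 = 26
B: 255-153 = 102
= RGB(165, 26, 102)


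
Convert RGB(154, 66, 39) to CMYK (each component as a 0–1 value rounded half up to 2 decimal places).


R'=154/255≈0.6039, G'=66/255≈0.2588, B'=39/255≈0.1529
K = 1 - max(R',G',B') = 1 - 154/255 = 101/255 = 0.39607… → 0.40
(1-R'-K)/(1-K) simplifies to (max-R)/max with max = 154:
C = (154-154)/154 = 0/154 = 0 → 0.00
M = (154-66)/154 = 88/154 = 0.57142… → 0.57
Y = (154-39)/154 = 115/154 = 0.74675… → 0.75
= CMYK(0.00, 0.57, 0.75, 0.40)


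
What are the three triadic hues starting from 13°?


Triadic: equally spaced at 120° intervals
H1 = 13°
H2 = (13 + 120) mod 360 = 133°
H3 = (13 + 240) mod 360 = 253°
Triadic = 13°, 133°, 253°


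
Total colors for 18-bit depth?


Colors = 2^bits = 2^18
= 262,144 colors


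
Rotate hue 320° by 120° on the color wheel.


New hue = (H + rotation) mod 360
New hue = (320 + 120) mod 360
= 440 mod 360
= 80°


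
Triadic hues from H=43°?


Triadic: equally spaced at 120° intervals
H1 = 43°
H2 = (43 + 120) mod 360 = 163°
H3 = (43 + 240) mod 360 = 283°
Triadic = 43°, 163°, 283°


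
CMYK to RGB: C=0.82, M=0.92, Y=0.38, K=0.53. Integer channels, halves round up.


R = 255 × (1-C) × (1-K) = 255 × 0.18 × 0.47 = 21.573 → 22
G = 255 × (1-M) × (1-K) = 255 × 0.08 × 0.47 = 9.588 → 10
B = 255 × (1-Y) × (1-K) = 255 × 0.62 × 0.47 = 74.307 → 74
= RGB(22, 10, 74)


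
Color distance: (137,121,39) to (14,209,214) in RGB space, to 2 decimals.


d = √[(R₁-R₂)² + (G₁-G₂)² + (B₁-B₂)²]
d = √[(137-14)² + (121-209)² + (39-214)²]
d = √[15129 + 7744 + 30625]
d = √53498
d ≈ 231.30


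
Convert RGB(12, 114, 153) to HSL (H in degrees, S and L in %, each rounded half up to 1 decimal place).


Normalize: R'=12/255≈0.0471, G'=114/255≈0.4471, B'=153/255≈0.6000
Max=153/255, Min=12/255, Δ=Max-Min=141/255
L = (Max+Min)/2 = (153+12)/510 = 165/510 = 0.32352… → L = 32.4%
L ≤ 0.5 → S = Δ/(Max+Min) = 141/(153+12) = 141/165 = 0.85454… → S = 85.5%
(the 1/255 factors cancel in S and H, so raw channel differences can be used)
Max is B' → H = 60 × ((R-G)/Δ + 4) = 60 × ((12-114)/141 + 4)
  -102/141 + 4 = -0.7234… + 4 = 3.2765…
  H = 60 × 3.2765… = 196.595…° → H = 196.6°
= HSL(196.6°, 85.5%, 32.4%)


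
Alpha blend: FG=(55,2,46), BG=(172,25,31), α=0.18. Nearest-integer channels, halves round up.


C = α×F + (1-α)×B, with 1-α = 0.82
R: 0.18×55 + 0.82×172 = 9.90 + 141.04 = 150.94 → 151
G: 0.18×2 + 0.82×25 = 0.36 + 20.50 = 20.86 → 21
B: 0.18×46 + 0.82×31 = 8.28 + 25.42 = 33.70 → 34
= RGB(151, 21, 34)


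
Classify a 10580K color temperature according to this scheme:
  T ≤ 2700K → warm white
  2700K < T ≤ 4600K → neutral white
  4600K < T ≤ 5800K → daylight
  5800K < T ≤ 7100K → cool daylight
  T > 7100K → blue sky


Temperature: 10580K
10580K > 7100K → blue sky
Classification: blue sky


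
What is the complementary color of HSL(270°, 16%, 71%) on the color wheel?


Complement = opposite side of color wheel = hue + 180°
H' = (270 + 180) mod 360 = 90°
S and L unchanged.
= HSL(90°, 16%, 71%)


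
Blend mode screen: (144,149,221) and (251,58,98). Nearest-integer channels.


Screen: C = 255 - (255-A)×(255-B)/255, rounded to nearest integer
R: 255 - (255-144)×(255-251)/255 = 255 - 444/255 ≈ 255 - 1.741 = 253.259 → 253
G: 255 - (255-149)×(255-58)/255 = 255 - 20882/255 ≈ 255 - 81.890 = 173.110 → 173
B: 255 - (255-221)×(255-98)/255 = 255 - 5338/255 ≈ 255 - 20.933 = 234.067 → 234
= RGB(253, 173, 234)


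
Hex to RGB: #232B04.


23 → 35 (R)
2B → 43 (G)
04 → 4 (B)
= RGB(35, 43, 4)


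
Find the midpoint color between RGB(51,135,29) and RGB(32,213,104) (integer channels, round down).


Midpoint: each channel = ⌊(C₁+C₂)/2⌋
R: ⌊(51+32)/2⌋ = 41
G: ⌊(135+213)/2⌋ = 174
B: ⌊(29+104)/2⌋ = 66
= RGB(41, 174, 66)


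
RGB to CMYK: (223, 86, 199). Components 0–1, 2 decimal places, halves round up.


R'=223/255≈0.8745, G'=86/255≈0.3373, B'=199/255≈0.7804
K = 1 - max(R',G',B') = 1 - 223/255 = 32/255 = 0.12549… → 0.13
(1-R'-K)/(1-K) simplifies to (max-R)/max with max = 223:
C = (223-223)/223 = 0/223 = 0 → 0.00
M = (223-86)/223 = 137/223 = 0.61434… → 0.61
Y = (223-199)/223 = 24/223 = 0.10762… → 0.11
= CMYK(0.00, 0.61, 0.11, 0.13)


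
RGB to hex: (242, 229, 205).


R = 242 → F2 (hex)
G = 229 → E5 (hex)
B = 205 → CD (hex)
Hex = #F2E5CD


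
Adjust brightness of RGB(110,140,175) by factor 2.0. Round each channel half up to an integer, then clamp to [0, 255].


Multiply each channel by 2.0, round half up, clamp to [0, 255]
R: 110×2.0 = 220
G: 140×2.0 = 280 → clamp → 255
B: 175×2.0 = 350 → clamp → 255
= RGB(220, 255, 255)
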